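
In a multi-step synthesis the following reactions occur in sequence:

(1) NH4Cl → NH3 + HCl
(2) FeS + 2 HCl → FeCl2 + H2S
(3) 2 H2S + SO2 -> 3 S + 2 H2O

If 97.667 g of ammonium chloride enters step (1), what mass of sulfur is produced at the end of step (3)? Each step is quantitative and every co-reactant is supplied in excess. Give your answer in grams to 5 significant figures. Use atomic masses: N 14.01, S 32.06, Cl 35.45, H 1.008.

M(NH4Cl) = 14.01 + 4(1.008) + 35.45 = 53.492 g/mol.
M(S) = 32.06 g/mol.
n(NH4Cl) = 97.667 / 53.492 = 1.82582 mol.
Reaction (1): NH4Cl→HCl ratio 1:1 ⇒ n(HCl) = 1.82582 mol.
Reaction (2): HCl→H2S ratio 2:1 ⇒ n(H2S) = 0.912912 mol.
Reaction (3): H2S→S ratio 2:3 ⇒ n(S) = 1.36937 mol.
Mass of S = 1.36937 × 32.06 = 43.9019 g.

43.902 g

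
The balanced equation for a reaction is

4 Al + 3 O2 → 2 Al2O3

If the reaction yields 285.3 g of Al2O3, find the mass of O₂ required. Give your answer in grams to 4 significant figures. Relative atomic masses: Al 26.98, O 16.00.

134.3 g

M(Al2O3) = 2(26.98) + 3(16.00) = 101.96 g/mol.
M(O2) = 2(16.00) = 32.00 g/mol.
n(Al2O3) = 285.30 g / 101.96 g/mol = 2.7982 mol.
From the equation the Al2O3:O2 mole ratio is 2:3, so n(O2) = 2.7982 × 3/2 = 4.1972 mol.
Mass of O2 = 4.1972 mol × 32.00 g/mol = 134.31 g.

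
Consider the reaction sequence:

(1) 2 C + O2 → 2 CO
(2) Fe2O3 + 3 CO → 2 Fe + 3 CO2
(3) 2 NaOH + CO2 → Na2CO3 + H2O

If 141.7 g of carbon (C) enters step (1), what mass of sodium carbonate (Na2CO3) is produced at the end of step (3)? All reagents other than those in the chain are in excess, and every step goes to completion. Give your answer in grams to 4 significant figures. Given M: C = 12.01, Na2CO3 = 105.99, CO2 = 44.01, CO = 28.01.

1251 g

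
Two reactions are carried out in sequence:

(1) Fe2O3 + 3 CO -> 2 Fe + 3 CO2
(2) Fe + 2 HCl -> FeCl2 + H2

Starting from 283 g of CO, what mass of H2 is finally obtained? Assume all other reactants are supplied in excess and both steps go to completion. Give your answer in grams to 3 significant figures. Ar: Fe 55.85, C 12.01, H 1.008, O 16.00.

13.6 g

M(CO) = 12.01 + 16.00 = 28.01 g/mol.
M(H2) = 2(1.008) = 2.016 g/mol.
n(CO) = 283.0 / 28.01 = 10.10 mol.
Step 1 gives a 3:2 ratio of CO to Fe, so n(Fe) = 6.736 mol.
In step 2 the Fe:H2 ratio is 1:1, so n(H2) = 6.736 mol.
Mass of H2 = 6.736 × 2.016 = 13.58 g.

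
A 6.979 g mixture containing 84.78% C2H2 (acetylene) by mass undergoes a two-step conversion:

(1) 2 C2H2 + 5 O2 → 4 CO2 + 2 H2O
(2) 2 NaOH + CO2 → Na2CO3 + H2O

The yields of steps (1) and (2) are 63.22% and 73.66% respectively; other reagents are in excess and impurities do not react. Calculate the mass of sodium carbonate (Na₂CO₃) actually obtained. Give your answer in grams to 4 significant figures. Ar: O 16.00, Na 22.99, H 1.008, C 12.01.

22.43 g

Pure C2H2 = 6.979 × 0.8478 = 5.9168 g.
M(C2H2) = 2(12.01) + 2(1.008) = 26.036 g/mol.
M(Na2CO3) = 2(22.99) + 12.01 + 3(16.00) = 105.99 g/mol.
n(C2H2) = 5.9168 / 26.036 = 0.22725 mol.
Step 1 (C2H2:CO2 = 2:4): theoretical n(CO2) = 0.45451 mol; at 63.22% yield, n(CO2) = 0.28734 mol.
Step 2 (CO2:Na2CO3 = 1:1): theoretical n(Na2CO3) = 0.28734 mol, so theoretical mass = 0.28734 × 105.99 = 30.455 g.
At 73.66% yield, actual mass of Na2CO3 = 30.455 × 0.7366 = 22.433 g.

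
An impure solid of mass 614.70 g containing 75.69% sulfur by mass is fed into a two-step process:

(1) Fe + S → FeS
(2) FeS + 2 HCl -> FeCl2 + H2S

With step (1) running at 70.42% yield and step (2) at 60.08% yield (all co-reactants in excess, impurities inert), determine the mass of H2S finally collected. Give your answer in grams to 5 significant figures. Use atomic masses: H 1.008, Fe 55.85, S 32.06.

209.22 g

Pure S = 614.70 × 0.7569 = 465.266 g.
M(S) = 32.06 g/mol.
M(H2S) = 2(1.008) + 32.06 = 34.076 g/mol.
n(S) = 465.266 / 32.06 = 14.5124 mol.
Step 1 (S:FeS = 1:1): theoretical n(FeS) = 14.5124 mol; at 70.42% yield, n(FeS) = 10.2196 mol.
Step 2 (FeS:H2S = 1:1): theoretical n(H2S) = 10.2196 mol, so theoretical mass = 10.2196 × 34.076 = 348.243 g.
At 60.08% yield, actual mass of H2S = 348.243 × 0.6008 = 209.225 g.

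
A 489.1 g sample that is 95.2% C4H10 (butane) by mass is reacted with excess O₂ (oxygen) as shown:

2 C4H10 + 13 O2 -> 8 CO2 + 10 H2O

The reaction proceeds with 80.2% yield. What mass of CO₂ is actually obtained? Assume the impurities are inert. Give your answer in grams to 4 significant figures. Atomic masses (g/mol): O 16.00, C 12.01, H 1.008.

Pure C4H10 available = 489.1 g × 0.952 = 465.62 g.
M(C4H10) = 4(12.01) + 10(1.008) = 58.12 g/mol.
M(CO2) = 12.01 + 2(16.00) = 44.01 g/mol.
n(C4H10) = 465.62 g / 58.12 g/mol = 8.0114 mol.
From the equation the C4H10:CO2 mole ratio is 2:8, so n(CO2) = 8.0114 × 8/2 = 32.046 mol.
Mass of CO2 = 32.046 mol × 44.01 g/mol = 1410.3 g.
Actual mass collected = 1410.3 g × 0.802 = 1131.1 g.

1131 g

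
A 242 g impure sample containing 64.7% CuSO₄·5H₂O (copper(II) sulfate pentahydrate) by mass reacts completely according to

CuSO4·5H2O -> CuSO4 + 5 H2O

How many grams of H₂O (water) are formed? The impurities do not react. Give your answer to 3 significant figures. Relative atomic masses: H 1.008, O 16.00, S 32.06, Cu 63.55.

56.5 g

Mass of pure CuSO4·5H2O = 242 g × 0.647 = 156.6 g.
M(CuSO4·5H2O) = 63.55 + 32.06 + 9(16.00) + 10(1.008) = 249.69 g/mol.
M(H2O) = 2(1.008) + 16.00 = 18.016 g/mol.
n(CuSO4·5H2O) = 156.6 g / 249.69 g/mol = 0.6271 mol.
From the equation the CuSO4·5H2O:H2O mole ratio is 1:5, so n(H2O) = 0.6271 × 5/1 = 3.135 mol.
Mass of H2O = 3.135 mol × 18.016 g/mol = 56.49 g.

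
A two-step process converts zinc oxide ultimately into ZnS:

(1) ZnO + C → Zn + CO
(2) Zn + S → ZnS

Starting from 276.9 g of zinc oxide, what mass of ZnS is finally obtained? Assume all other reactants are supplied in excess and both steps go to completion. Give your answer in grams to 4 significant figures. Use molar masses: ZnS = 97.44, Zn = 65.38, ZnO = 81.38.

331.5 g

n(ZnO) = 276.90 / 81.38 = 3.4026 mol.
Step 1 gives a 1:1 ratio of ZnO to Zn, so n(Zn) = 3.4026 mol.
In step 2 the Zn:ZnS ratio is 1:1, so n(ZnS) = 3.4026 mol.
Mass of ZnS = 3.4026 × 97.44 = 331.55 g.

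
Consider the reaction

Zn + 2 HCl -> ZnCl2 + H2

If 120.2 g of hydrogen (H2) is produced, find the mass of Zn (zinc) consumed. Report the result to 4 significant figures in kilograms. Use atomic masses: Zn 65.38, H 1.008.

3.898 kg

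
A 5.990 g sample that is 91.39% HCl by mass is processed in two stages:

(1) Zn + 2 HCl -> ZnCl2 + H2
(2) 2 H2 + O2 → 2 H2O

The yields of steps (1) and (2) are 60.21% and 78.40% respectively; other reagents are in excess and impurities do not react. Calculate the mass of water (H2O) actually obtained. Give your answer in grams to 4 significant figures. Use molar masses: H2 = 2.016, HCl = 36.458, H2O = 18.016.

Pure HCl = 5.990 × 0.9139 = 5.4743 g.
n(HCl) = 5.4743 / 36.458 = 0.15015 mol.
Step 1 (HCl:H2 = 2:1): theoretical n(H2) = 0.075076 mol; at 60.21% yield, n(H2) = 0.045203 mol.
Step 2 (H2:H2O = 2:2): theoretical n(H2O) = 0.045203 mol, so theoretical mass = 0.045203 × 18.016 = 0.81438 g.
At 78.40% yield, actual mass of H2O = 0.81438 × 0.7840 = 0.63848 g.

0.6385 g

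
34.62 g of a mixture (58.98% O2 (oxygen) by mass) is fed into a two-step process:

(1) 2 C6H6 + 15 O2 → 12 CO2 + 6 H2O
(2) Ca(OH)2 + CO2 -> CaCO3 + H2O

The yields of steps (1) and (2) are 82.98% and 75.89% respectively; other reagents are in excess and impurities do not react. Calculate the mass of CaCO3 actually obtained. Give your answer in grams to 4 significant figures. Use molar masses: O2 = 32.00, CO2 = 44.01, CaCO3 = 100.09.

32.18 g

Pure O2 = 34.62 × 0.5898 = 20.419 g.
n(O2) = 20.419 / 32.00 = 0.63809 mol.
Step 1 (O2:CO2 = 15:12): theoretical n(CO2) = 0.51047 mol; at 82.98% yield, n(CO2) = 0.42359 mol.
Step 2 (CO2:CaCO3 = 1:1): theoretical n(CaCO3) = 0.42359 mol, so theoretical mass = 0.42359 × 100.09 = 42.397 g.
At 75.89% yield, actual mass of CaCO3 = 42.397 × 0.7589 = 32.175 g.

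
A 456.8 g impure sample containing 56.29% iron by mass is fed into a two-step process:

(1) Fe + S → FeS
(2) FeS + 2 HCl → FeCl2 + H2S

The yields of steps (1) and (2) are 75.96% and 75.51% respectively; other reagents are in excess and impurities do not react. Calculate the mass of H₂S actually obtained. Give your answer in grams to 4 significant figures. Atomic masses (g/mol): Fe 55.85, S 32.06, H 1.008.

Pure Fe = 456.8 × 0.5629 = 257.13 g.
M(Fe) = 55.85 g/mol.
M(H2S) = 2(1.008) + 32.06 = 34.076 g/mol.
n(Fe) = 257.13 / 55.85 = 4.6040 mol.
Step 1 (Fe:FeS = 1:1): theoretical n(FeS) = 4.6040 mol; at 75.96% yield, n(FeS) = 3.4972 mol.
Step 2 (FeS:H2S = 1:1): theoretical n(H2S) = 3.4972 mol, so theoretical mass = 3.4972 × 34.076 = 119.17 g.
At 75.51% yield, actual mass of H2S = 119.17 × 0.7551 = 89.985 g.

89.99 g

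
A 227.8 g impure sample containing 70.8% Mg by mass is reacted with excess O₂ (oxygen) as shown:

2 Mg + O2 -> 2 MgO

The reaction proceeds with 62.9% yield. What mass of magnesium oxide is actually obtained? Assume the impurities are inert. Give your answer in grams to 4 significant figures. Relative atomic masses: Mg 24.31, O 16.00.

168.2 g

Pure Mg available = 227.8 g × 0.708 = 161.28 g.
M(Mg) = 24.31 g/mol.
M(MgO) = 24.31 + 16.00 = 40.31 g/mol.
n(Mg) = 161.28 g / 24.31 g/mol = 6.6344 mol.
From the equation the Mg:MgO mole ratio is 2:2, so n(MgO) = 6.6344 × 2/2 = 6.6344 mol.
Mass of MgO = 6.6344 mol × 40.31 g/mol = 267.43 g.
Actual mass collected = 267.43 g × 0.629 = 168.22 g.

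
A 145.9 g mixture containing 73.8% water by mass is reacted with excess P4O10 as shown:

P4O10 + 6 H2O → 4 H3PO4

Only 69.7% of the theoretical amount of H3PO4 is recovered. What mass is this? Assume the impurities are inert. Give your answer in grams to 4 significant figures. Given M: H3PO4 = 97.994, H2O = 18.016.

272.1 g

Pure H2O available = 145.9 g × 0.738 = 107.67 g.
n(H2O) = 107.67 g / 18.016 g/mol = 5.9766 mol.
From the equation the H2O:H3PO4 mole ratio is 6:4, so n(H3PO4) = 5.9766 × 4/6 = 3.9844 mol.
Mass of H3PO4 = 3.9844 mol × 97.994 g/mol = 390.45 g.
Actual mass collected = 390.45 g × 0.697 = 272.14 g.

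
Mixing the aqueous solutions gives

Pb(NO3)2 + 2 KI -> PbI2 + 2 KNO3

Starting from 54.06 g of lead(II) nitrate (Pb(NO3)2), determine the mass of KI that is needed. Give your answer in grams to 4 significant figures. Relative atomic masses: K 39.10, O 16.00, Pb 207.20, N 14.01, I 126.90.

54.19 g

M(Pb(NO3)2) = 207.20 + 2(14.01) + 6(16.00) = 331.22 g/mol.
M(KI) = 39.10 + 126.90 = 166.00 g/mol.
n(Pb(NO3)2) = 54.060 g / 331.22 g/mol = 0.16321 mol.
From the equation the Pb(NO3)2:KI mole ratio is 1:2, so n(KI) = 0.16321 × 2/1 = 0.32643 mol.
Mass of KI = 0.32643 mol × 166.00 g/mol = 54.187 g.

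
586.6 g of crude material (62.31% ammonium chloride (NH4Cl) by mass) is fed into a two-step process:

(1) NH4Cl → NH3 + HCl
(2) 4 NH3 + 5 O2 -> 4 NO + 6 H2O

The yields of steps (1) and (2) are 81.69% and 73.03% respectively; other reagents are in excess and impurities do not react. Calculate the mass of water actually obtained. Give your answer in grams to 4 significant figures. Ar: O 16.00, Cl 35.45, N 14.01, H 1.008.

110.2 g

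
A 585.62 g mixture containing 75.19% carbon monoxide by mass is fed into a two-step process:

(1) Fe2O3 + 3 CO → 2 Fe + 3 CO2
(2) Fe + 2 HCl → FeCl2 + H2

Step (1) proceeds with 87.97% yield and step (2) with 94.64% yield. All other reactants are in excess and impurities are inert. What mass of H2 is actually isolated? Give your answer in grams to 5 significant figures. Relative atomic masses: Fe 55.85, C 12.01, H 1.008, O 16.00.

Pure CO = 585.62 × 0.7519 = 440.328 g.
M(CO) = 12.01 + 16.00 = 28.01 g/mol.
M(H2) = 2(1.008) = 2.016 g/mol.
n(CO) = 440.328 / 28.01 = 15.7204 mol.
Step 1 (CO:Fe = 3:2): theoretical n(Fe) = 10.4802 mol; at 87.97% yield, n(Fe) = 9.21948 mol.
Step 2 (Fe:H2 = 1:1): theoretical n(H2) = 9.21948 mol, so theoretical mass = 9.21948 × 2.016 = 18.5865 g.
At 94.64% yield, actual mass of H2 = 18.5865 × 0.9464 = 17.5902 g.

17.590 g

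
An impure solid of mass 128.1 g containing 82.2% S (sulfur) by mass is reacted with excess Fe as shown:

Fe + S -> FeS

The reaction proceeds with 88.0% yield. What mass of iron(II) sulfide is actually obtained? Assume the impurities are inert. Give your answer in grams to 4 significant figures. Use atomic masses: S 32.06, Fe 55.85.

254.1 g

Pure S available = 128.1 g × 0.822 = 105.30 g.
M(S) = 32.06 g/mol.
M(FeS) = 55.85 + 32.06 = 87.91 g/mol.
n(S) = 105.30 g / 32.06 g/mol = 3.2844 mol.
From the equation the S:FeS mole ratio is 1:1, so n(FeS) = 3.2844 × 1/1 = 3.2844 mol.
Mass of FeS = 3.2844 mol × 87.91 g/mol = 288.73 g.
Actual mass collected = 288.73 g × 0.880 = 254.08 g.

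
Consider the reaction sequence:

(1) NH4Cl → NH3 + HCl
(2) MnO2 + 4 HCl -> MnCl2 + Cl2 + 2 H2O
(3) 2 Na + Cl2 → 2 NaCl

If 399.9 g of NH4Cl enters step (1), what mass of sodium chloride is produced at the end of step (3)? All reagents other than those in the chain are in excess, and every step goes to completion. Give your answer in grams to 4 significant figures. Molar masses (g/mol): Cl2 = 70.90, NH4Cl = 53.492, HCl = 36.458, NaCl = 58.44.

218.4 g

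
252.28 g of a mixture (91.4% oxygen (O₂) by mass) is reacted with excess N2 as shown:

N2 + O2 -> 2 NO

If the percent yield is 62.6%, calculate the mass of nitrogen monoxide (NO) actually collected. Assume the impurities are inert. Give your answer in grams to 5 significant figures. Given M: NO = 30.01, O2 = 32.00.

Pure O2 available = 252.28 g × 0.914 = 230.584 g.
n(O2) = 230.584 g / 32.00 g/mol = 7.20575 mol.
From the equation the O2:NO mole ratio is 1:2, so n(NO) = 7.20575 × 2/1 = 14.4115 mol.
Mass of NO = 14.4115 mol × 30.01 g/mol = 432.489 g.
Actual mass collected = 432.489 g × 0.626 = 270.738 g.

270.74 g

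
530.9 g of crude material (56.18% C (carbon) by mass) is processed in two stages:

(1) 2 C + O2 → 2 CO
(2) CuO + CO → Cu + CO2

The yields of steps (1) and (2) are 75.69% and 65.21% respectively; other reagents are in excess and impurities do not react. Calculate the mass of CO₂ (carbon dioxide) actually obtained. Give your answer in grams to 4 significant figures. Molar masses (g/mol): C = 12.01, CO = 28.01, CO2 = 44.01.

Pure C = 530.9 × 0.5618 = 298.26 g.
n(C) = 298.26 / 12.01 = 24.834 mol.
Step 1 (C:CO = 2:2): theoretical n(CO) = 24.834 mol; at 75.69% yield, n(CO) = 18.797 mol.
Step 2 (CO:CO2 = 1:1): theoretical n(CO2) = 18.797 mol, so theoretical mass = 18.797 × 44.01 = 827.26 g.
At 65.21% yield, actual mass of CO2 = 827.26 × 0.6521 = 539.46 g.

539.5 g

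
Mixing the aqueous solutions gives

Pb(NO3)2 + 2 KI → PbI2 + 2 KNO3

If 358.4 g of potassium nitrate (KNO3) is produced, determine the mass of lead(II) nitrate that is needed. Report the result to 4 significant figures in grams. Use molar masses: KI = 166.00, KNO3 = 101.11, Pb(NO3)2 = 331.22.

n(KNO3) = 358.40 g / 101.11 g/mol = 3.5447 mol.
From the equation the KNO3:Pb(NO3)2 mole ratio is 2:1, so n(Pb(NO3)2) = 3.5447 × 1/2 = 1.7723 mol.
Mass of Pb(NO3)2 = 1.7723 mol × 331.22 g/mol = 587.03 g.

587.0 g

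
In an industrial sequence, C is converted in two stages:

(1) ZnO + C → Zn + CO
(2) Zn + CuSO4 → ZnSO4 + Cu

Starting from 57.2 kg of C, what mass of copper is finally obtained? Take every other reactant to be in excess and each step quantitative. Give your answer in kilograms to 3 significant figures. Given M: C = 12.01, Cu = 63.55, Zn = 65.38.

57.2 kg = 57200 g.
n(C) = 57200 / 12.01 = 4763 mol.
Step 1 gives a 1:1 ratio of C to Zn, so n(Zn) = 4763 mol.
In step 2 the Zn:Cu ratio is 1:1, so n(Cu) = 4763 mol.
Mass of Cu = 4763 × 63.55 = 302700 g = 303 kg.

303 kg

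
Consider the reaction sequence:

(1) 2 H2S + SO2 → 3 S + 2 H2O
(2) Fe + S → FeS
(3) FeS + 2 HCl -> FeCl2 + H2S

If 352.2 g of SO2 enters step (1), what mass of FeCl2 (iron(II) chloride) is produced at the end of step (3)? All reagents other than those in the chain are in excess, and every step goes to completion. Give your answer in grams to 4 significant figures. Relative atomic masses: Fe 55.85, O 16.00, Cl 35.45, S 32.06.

M(SO2) = 32.06 + 2(16.00) = 64.06 g/mol.
M(FeCl2) = 55.85 + 2(35.45) = 126.75 g/mol.
n(SO2) = 352.2 / 64.06 = 5.4980 mol.
Reaction (1): SO2→S ratio 1:3 ⇒ n(S) = 16.494 mol.
Reaction (2): S→FeS ratio 1:1 ⇒ n(FeS) = 16.494 mol.
Reaction (3): FeS→FeCl2 ratio 1:1 ⇒ n(FeCl2) = 16.494 mol.
Mass of FeCl2 = 16.494 × 126.75 = 2090.6 g.

2091 g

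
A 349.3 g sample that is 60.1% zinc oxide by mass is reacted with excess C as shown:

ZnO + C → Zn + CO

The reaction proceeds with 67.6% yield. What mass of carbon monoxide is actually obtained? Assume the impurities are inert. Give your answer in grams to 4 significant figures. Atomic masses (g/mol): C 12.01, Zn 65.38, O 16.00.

Pure ZnO available = 349.3 g × 0.601 = 209.93 g.
M(ZnO) = 65.38 + 16.00 = 81.38 g/mol.
M(CO) = 12.01 + 16.00 = 28.01 g/mol.
n(ZnO) = 209.93 g / 81.38 g/mol = 2.5796 mol.
From the equation the ZnO:CO mole ratio is 1:1, so n(CO) = 2.5796 × 1/1 = 2.5796 mol.
Mass of CO = 2.5796 mol × 28.01 g/mol = 72.255 g.
Actual mass collected = 72.255 g × 0.676 = 48.844 g.

48.84 g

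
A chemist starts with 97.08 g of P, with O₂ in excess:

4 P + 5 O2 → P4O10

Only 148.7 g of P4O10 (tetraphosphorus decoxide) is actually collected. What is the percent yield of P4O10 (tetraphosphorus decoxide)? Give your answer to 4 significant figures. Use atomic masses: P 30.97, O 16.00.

M(P) = 30.97 g/mol.
M(P4O10) = 4(30.97) + 10(16.00) = 283.88 g/mol.
n(P) = 97.080 g / 30.97 g/mol = 3.1346 mol.
From the equation the P:P4O10 mole ratio is 4:1, so n(P4O10) = 3.1346 × 1/4 = 0.78366 mol.
Mass of P4O10 = 0.78366 mol × 283.88 g/mol = 222.47 g.
This is the theoretical yield. Percent yield = 148.7 g / 222.47 g × 100% = 66.842%.

66.84 %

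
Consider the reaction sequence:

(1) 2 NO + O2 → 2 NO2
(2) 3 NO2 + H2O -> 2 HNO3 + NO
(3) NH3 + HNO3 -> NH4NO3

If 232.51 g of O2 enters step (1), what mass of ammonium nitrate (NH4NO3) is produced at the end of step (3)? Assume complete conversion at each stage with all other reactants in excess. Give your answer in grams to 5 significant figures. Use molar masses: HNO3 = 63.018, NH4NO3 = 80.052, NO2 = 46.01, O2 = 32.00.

n(O2) = 232.51 / 32.00 = 7.26594 mol.
Reaction (1): O2→NO2 ratio 1:2 ⇒ n(NO2) = 14.5319 mol.
Reaction (2): NO2→HNO3 ratio 3:2 ⇒ n(HNO3) = 9.68792 mol.
Reaction (3): HNO3→NH4NO3 ratio 1:1 ⇒ n(NH4NO3) = 9.68792 mol.
Mass of NH4NO3 = 9.68792 × 80.052 = 775.537 g.

775.54 g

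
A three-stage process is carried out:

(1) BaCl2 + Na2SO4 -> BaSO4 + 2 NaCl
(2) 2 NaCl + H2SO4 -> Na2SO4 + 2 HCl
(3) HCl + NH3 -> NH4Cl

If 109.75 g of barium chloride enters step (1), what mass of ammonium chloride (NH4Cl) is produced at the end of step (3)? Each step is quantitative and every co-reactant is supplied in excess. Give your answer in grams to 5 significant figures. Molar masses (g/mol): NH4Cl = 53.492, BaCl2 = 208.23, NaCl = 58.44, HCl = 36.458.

n(BaCl2) = 109.75 / 208.23 = 0.527061 mol.
Reaction (1): BaCl2→NaCl ratio 1:2 ⇒ n(NaCl) = 1.05412 mol.
Reaction (2): NaCl→HCl ratio 2:2 ⇒ n(HCl) = 1.05412 mol.
Reaction (3): HCl→NH4Cl ratio 1:1 ⇒ n(NH4Cl) = 1.05412 mol.
Mass of NH4Cl = 1.05412 × 53.492 = 56.3871 g.

56.387 g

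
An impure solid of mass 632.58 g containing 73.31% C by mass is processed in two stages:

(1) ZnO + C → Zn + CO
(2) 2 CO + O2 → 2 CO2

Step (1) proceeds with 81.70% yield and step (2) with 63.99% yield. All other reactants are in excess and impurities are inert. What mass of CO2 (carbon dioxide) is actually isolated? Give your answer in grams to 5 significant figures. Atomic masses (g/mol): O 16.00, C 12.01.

888.43 g

Pure C = 632.58 × 0.7331 = 463.744 g.
M(C) = 12.01 g/mol.
M(CO2) = 12.01 + 2(16.00) = 44.01 g/mol.
n(C) = 463.744 / 12.01 = 38.6132 mol.
Step 1 (C:CO = 1:1): theoretical n(CO) = 38.6132 mol; at 81.70% yield, n(CO) = 31.5470 mol.
Step 2 (CO:CO2 = 2:2): theoretical n(CO2) = 31.5470 mol, so theoretical mass = 31.5470 × 44.01 = 1388.38 g.
At 63.99% yield, actual mass of CO2 = 1388.38 × 0.6399 = 888.426 g.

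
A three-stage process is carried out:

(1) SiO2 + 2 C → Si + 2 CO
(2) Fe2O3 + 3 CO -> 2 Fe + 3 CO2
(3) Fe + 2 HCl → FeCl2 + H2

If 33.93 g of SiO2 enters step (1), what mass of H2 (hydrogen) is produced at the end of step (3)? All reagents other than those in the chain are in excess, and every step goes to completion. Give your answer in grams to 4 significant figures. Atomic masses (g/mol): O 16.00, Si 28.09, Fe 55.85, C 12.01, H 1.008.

1.518 g

M(SiO2) = 28.09 + 2(16.00) = 60.09 g/mol.
M(H2) = 2(1.008) = 2.016 g/mol.
n(SiO2) = 33.93 / 60.09 = 0.56465 mol.
Reaction (1): SiO2→CO ratio 1:2 ⇒ n(CO) = 1.1293 mol.
Reaction (2): CO→Fe ratio 3:2 ⇒ n(Fe) = 0.75287 mol.
Reaction (3): Fe→H2 ratio 1:1 ⇒ n(H2) = 0.75287 mol.
Mass of H2 = 0.75287 × 2.016 = 1.5178 g.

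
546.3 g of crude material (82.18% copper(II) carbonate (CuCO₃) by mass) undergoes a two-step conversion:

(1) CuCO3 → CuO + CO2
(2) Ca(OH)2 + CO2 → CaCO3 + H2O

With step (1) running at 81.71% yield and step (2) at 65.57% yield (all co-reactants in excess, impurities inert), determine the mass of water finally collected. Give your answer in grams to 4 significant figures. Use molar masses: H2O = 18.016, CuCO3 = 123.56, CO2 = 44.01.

35.07 g

Pure CuCO3 = 546.3 × 0.8218 = 448.95 g.
n(CuCO3) = 448.95 / 123.56 = 3.6335 mol.
Step 1 (CuCO3:CO2 = 1:1): theoretical n(CO2) = 3.6335 mol; at 81.71% yield, n(CO2) = 2.9689 mol.
Step 2 (CO2:H2O = 1:1): theoretical n(H2O) = 2.9689 mol, so theoretical mass = 2.9689 × 18.016 = 53.488 g.
At 65.57% yield, actual mass of H2O = 53.488 × 0.6557 = 35.072 g.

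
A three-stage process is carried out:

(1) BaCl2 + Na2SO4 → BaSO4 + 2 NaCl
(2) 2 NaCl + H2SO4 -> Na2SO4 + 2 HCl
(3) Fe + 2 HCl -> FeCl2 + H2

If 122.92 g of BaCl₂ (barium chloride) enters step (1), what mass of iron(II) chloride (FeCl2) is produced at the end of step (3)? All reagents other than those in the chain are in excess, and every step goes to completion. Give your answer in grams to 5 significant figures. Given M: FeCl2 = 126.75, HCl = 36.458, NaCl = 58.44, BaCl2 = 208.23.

n(BaCl2) = 122.92 / 208.23 = 0.590309 mol.
Reaction (1): BaCl2→NaCl ratio 1:2 ⇒ n(NaCl) = 1.18062 mol.
Reaction (2): NaCl→HCl ratio 2:2 ⇒ n(HCl) = 1.18062 mol.
Reaction (3): HCl→FeCl2 ratio 2:1 ⇒ n(FeCl2) = 0.590309 mol.
Mass of FeCl2 = 0.590309 × 126.75 = 74.8216 g.

74.822 g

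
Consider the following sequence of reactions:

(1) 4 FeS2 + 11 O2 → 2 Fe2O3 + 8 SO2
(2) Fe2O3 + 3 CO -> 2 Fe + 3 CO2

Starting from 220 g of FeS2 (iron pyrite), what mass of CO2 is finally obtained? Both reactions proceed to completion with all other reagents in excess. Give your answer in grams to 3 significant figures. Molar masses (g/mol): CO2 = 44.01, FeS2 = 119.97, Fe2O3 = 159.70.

121 g

n(FeS2) = 220.0 / 119.97 = 1.834 mol.
Step 1 gives a 4:2 ratio of FeS2 to Fe2O3, so n(Fe2O3) = 0.9169 mol.
In step 2 the Fe2O3:CO2 ratio is 1:3, so n(CO2) = 2.751 mol.
Mass of CO2 = 2.751 × 44.01 = 121.1 g.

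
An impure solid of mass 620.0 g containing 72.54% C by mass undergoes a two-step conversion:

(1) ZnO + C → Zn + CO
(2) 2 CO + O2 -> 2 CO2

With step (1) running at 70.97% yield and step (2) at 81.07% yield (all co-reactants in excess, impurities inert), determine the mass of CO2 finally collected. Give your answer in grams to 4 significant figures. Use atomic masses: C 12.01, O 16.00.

948.2 g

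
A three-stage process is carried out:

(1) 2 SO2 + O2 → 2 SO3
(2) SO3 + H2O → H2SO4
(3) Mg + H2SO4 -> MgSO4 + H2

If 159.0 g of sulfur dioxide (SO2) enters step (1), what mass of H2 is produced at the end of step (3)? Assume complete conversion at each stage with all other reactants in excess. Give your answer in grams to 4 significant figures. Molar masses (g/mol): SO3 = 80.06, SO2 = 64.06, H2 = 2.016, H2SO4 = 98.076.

n(SO2) = 159.0 / 64.06 = 2.4820 mol.
Reaction (1): SO2→SO3 ratio 2:2 ⇒ n(SO3) = 2.4820 mol.
Reaction (2): SO3→H2SO4 ratio 1:1 ⇒ n(H2SO4) = 2.4820 mol.
Reaction (3): H2SO4→H2 ratio 1:1 ⇒ n(H2) = 2.4820 mol.
Mass of H2 = 2.4820 × 2.016 = 5.0038 g.

5.004 g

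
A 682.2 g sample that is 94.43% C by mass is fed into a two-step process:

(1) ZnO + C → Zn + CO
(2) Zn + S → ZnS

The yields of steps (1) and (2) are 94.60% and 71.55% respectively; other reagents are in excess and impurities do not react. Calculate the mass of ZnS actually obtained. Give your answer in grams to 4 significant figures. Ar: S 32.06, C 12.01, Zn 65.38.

3538 g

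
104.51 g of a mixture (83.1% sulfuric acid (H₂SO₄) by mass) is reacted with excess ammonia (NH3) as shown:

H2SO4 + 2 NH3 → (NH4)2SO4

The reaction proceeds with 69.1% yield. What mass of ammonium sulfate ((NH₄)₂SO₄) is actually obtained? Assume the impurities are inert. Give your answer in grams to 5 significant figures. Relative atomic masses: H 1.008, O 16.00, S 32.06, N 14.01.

80.858 g

Pure H2SO4 available = 104.51 g × 0.831 = 86.8478 g.
M(H2SO4) = 2(1.008) + 32.06 + 4(16.00) = 98.076 g/mol.
M((NH4)2SO4) = 2(14.01) + 8(1.008) + 32.06 + 4(16.00) = 132.144 g/mol.
n(H2SO4) = 86.8478 g / 98.076 g/mol = 0.885515 mol.
From the equation the H2SO4:(NH4)2SO4 mole ratio is 1:1, so n((NH4)2SO4) = 0.885515 × 1/1 = 0.885515 mol.
Mass of (NH4)2SO4 = 0.885515 mol × 132.144 g/mol = 117.016 g.
Actual mass collected = 117.016 g × 0.691 = 80.8577 g.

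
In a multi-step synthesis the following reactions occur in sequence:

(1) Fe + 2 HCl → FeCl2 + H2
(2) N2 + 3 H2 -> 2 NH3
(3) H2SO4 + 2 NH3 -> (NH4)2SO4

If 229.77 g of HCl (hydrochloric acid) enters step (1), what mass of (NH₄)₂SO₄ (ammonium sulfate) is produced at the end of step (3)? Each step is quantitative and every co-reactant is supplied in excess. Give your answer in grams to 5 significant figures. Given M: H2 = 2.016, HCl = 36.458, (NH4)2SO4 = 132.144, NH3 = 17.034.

138.80 g

n(HCl) = 229.77 / 36.458 = 6.30232 mol.
Reaction (1): HCl→H2 ratio 2:1 ⇒ n(H2) = 3.15116 mol.
Reaction (2): H2→NH3 ratio 3:2 ⇒ n(NH3) = 2.10077 mol.
Reaction (3): NH3→(NH4)2SO4 ratio 2:1 ⇒ n((NH4)2SO4) = 1.05039 mol.
Mass of (NH4)2SO4 = 1.05039 × 132.144 = 138.802 g.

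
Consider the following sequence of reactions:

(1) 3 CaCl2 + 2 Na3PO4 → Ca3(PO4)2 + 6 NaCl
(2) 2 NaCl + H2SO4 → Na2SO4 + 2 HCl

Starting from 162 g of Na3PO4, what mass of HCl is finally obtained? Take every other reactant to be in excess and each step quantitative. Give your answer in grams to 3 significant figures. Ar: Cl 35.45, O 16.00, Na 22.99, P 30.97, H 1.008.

108 g

M(Na3PO4) = 3(22.99) + 30.97 + 4(16.00) = 163.94 g/mol.
M(HCl) = 1.008 + 35.45 = 36.458 g/mol.
n(Na3PO4) = 162.0 / 163.94 = 0.9882 mol.
Step 1 gives a 2:6 ratio of Na3PO4 to NaCl, so n(NaCl) = 2.964 mol.
In step 2 the NaCl:HCl ratio is 2:2, so n(HCl) = 2.964 mol.
Mass of HCl = 2.964 × 36.458 = 108.1 g.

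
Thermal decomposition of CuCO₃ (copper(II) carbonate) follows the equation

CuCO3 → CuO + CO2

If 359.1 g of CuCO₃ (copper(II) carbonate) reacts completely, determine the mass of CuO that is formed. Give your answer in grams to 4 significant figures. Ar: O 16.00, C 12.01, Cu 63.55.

231.2 g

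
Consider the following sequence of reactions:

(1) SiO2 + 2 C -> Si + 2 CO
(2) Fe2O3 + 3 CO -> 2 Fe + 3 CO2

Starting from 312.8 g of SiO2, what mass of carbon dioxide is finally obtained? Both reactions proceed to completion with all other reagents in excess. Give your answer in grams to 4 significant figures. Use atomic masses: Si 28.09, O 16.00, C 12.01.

458.2 g

M(SiO2) = 28.09 + 2(16.00) = 60.09 g/mol.
M(CO2) = 12.01 + 2(16.00) = 44.01 g/mol.
n(SiO2) = 312.80 / 60.09 = 5.2055 mol.
Step 1 gives a 1:2 ratio of SiO2 to CO, so n(CO) = 10.411 mol.
In step 2 the CO:CO2 ratio is 3:3, so n(CO2) = 10.411 mol.
Mass of CO2 = 10.411 × 44.01 = 458.19 g.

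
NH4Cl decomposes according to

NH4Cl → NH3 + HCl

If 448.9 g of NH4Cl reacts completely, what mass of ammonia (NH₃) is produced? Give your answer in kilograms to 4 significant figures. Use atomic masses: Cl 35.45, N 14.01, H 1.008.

M(NH4Cl) = 14.01 + 4(1.008) + 35.45 = 53.492 g/mol.
M(NH3) = 14.01 + 3(1.008) = 17.034 g/mol.
n(NH4Cl) = 448.90 g / 53.492 g/mol = 8.3919 mol.
From the equation the NH4Cl:NH3 mole ratio is 1:1, so n(NH3) = 8.3919 × 1/1 = 8.3919 mol.
Mass of NH3 = 8.3919 mol × 17.034 g/mol = 142.95 g.
Converting to kg: 142.95 g = 0.1429 kg.

0.1429 kg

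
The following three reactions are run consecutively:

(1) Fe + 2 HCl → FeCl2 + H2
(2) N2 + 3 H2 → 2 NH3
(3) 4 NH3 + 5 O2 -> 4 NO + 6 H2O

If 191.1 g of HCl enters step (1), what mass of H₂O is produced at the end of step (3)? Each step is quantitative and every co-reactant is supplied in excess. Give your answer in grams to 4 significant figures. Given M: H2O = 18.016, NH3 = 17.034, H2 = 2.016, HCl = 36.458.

n(HCl) = 191.1 / 36.458 = 5.2416 mol.
Reaction (1): HCl→H2 ratio 2:1 ⇒ n(H2) = 2.6208 mol.
Reaction (2): H2→NH3 ratio 3:2 ⇒ n(NH3) = 1.7472 mol.
Reaction (3): NH3→H2O ratio 4:6 ⇒ n(H2O) = 2.6208 mol.
Mass of H2O = 2.6208 × 18.016 = 47.217 g.

47.22 g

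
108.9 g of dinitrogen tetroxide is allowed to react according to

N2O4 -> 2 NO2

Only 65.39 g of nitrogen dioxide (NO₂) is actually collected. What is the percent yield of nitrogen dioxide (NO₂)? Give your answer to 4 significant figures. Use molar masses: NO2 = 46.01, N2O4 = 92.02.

n(N2O4) = 108.90 g / 92.02 g/mol = 1.1834 mol.
From the equation the N2O4:NO2 mole ratio is 1:2, so n(NO2) = 1.1834 × 2/1 = 2.3669 mol.
Mass of NO2 = 2.3669 mol × 46.01 g/mol = 108.90 g.
This is the theoretical yield. Percent yield = 65.39 g / 108.90 g × 100% = 60.046%.

60.05 %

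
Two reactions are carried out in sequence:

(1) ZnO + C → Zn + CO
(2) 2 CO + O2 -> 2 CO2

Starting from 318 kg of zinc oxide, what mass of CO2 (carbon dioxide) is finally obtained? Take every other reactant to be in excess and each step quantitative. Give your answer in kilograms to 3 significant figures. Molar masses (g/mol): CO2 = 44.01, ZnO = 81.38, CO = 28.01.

172 kg

318 kg = 318000 g.
n(ZnO) = 318000 / 81.38 = 3908 mol.
Step 1 gives a 1:1 ratio of ZnO to CO, so n(CO) = 3908 mol.
In step 2 the CO:CO2 ratio is 2:2, so n(CO2) = 3908 mol.
Mass of CO2 = 3908 × 44.01 = 172000 g = 172 kg.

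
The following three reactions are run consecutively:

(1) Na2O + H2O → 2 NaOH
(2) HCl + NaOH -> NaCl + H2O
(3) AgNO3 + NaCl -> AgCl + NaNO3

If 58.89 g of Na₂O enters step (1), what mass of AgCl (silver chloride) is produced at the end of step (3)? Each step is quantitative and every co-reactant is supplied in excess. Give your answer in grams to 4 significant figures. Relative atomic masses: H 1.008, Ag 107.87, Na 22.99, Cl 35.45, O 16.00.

M(Na2O) = 2(22.99) + 16.00 = 61.98 g/mol.
M(AgCl) = 107.87 + 35.45 = 143.32 g/mol.
n(Na2O) = 58.89 / 61.98 = 0.95015 mol.
Reaction (1): Na2O→NaOH ratio 1:2 ⇒ n(NaOH) = 1.9003 mol.
Reaction (2): NaOH→NaCl ratio 1:1 ⇒ n(NaCl) = 1.9003 mol.
Reaction (3): NaCl→AgCl ratio 1:1 ⇒ n(AgCl) = 1.9003 mol.
Mass of AgCl = 1.9003 × 143.32 = 272.35 g.

272.3 g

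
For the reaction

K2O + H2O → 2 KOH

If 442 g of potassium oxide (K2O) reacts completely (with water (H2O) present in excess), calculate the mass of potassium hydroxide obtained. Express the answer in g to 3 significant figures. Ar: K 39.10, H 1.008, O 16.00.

527 g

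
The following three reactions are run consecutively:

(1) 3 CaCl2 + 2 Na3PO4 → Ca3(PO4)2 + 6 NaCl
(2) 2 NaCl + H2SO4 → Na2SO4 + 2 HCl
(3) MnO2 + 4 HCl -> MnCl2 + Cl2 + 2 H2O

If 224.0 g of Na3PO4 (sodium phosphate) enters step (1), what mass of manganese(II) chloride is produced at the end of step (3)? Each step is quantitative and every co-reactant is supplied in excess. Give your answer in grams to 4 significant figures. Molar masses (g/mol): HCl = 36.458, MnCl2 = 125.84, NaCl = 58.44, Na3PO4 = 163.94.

129.0 g

n(Na3PO4) = 224.0 / 163.94 = 1.3664 mol.
Reaction (1): Na3PO4→NaCl ratio 2:6 ⇒ n(NaCl) = 4.0991 mol.
Reaction (2): NaCl→HCl ratio 2:2 ⇒ n(HCl) = 4.0991 mol.
Reaction (3): HCl→MnCl2 ratio 4:1 ⇒ n(MnCl2) = 1.0248 mol.
Mass of MnCl2 = 1.0248 × 125.84 = 128.96 g.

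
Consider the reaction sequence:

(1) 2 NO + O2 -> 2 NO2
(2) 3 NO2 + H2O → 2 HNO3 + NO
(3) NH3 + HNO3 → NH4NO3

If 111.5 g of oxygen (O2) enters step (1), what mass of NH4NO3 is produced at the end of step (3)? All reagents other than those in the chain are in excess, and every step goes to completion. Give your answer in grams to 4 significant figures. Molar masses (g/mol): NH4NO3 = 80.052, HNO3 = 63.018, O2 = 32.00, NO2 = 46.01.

n(O2) = 111.5 / 32.00 = 3.4844 mol.
Reaction (1): O2→NO2 ratio 1:2 ⇒ n(NO2) = 6.9688 mol.
Reaction (2): NO2→HNO3 ratio 3:2 ⇒ n(HNO3) = 4.6458 mol.
Reaction (3): HNO3→NH4NO3 ratio 1:1 ⇒ n(NH4NO3) = 4.6458 mol.
Mass of NH4NO3 = 4.6458 × 80.052 = 371.91 g.

371.9 g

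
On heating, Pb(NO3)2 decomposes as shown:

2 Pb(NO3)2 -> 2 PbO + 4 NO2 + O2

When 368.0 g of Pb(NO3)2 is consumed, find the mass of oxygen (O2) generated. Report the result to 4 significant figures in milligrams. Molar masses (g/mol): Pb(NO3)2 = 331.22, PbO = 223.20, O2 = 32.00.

17780 mg

n(Pb(NO3)2) = 368.00 g / 331.22 g/mol = 1.1110 mol.
From the equation the Pb(NO3)2:O2 mole ratio is 2:1, so n(O2) = 1.1110 × 1/2 = 0.55552 mol.
Mass of O2 = 0.55552 mol × 32.00 g/mol = 17.777 g.
Converting to mg: 17.777 g = 17780 mg.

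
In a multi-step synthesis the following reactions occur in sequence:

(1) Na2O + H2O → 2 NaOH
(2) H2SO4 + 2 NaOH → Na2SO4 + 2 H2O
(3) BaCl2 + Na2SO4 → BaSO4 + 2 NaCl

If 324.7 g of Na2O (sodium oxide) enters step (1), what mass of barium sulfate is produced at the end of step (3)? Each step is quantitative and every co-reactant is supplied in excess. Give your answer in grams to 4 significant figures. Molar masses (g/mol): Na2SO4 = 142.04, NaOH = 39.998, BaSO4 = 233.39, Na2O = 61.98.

n(Na2O) = 324.7 / 61.98 = 5.2388 mol.
Reaction (1): Na2O→NaOH ratio 1:2 ⇒ n(NaOH) = 10.478 mol.
Reaction (2): NaOH→Na2SO4 ratio 2:1 ⇒ n(Na2SO4) = 5.2388 mol.
Reaction (3): Na2SO4→BaSO4 ratio 1:1 ⇒ n(BaSO4) = 5.2388 mol.
Mass of BaSO4 = 5.2388 × 233.39 = 1222.7 g.

1223 g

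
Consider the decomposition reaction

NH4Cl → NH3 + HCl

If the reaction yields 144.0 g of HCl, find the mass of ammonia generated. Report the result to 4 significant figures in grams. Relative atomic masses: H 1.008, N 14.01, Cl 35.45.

M(HCl) = 1.008 + 35.45 = 36.458 g/mol.
M(NH3) = 14.01 + 3(1.008) = 17.034 g/mol.
n(HCl) = 144.00 g / 36.458 g/mol = 3.9498 mol.
From the equation the HCl:NH3 mole ratio is 1:1, so n(NH3) = 3.9498 × 1/1 = 3.9498 mol.
Mass of NH3 = 3.9498 mol × 17.034 g/mol = 67.280 g.

67.28 g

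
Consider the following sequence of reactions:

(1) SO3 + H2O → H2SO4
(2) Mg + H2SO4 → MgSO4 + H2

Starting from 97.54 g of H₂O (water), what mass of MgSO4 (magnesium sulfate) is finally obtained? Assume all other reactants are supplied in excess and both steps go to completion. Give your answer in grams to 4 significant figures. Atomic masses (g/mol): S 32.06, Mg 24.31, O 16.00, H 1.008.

651.7 g

M(H2O) = 2(1.008) + 16.00 = 18.016 g/mol.
M(MgSO4) = 24.31 + 32.06 + 4(16.00) = 120.37 g/mol.
n(H2O) = 97.540 / 18.016 = 5.4141 mol.
Step 1 gives a 1:1 ratio of H2O to H2SO4, so n(H2SO4) = 5.4141 mol.
In step 2 the H2SO4:MgSO4 ratio is 1:1, so n(MgSO4) = 5.4141 mol.
Mass of MgSO4 = 5.4141 × 120.37 = 651.69 g.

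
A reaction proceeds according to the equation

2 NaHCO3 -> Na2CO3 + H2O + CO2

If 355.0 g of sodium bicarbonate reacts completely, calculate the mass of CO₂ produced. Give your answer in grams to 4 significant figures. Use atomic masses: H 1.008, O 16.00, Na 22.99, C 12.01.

92.99 g

M(NaHCO3) = 22.99 + 1.008 + 12.01 + 3(16.00) = 84.008 g/mol.
M(CO2) = 12.01 + 2(16.00) = 44.01 g/mol.
n(NaHCO3) = 355.00 g / 84.008 g/mol = 4.2258 mol.
From the equation the NaHCO3:CO2 mole ratio is 2:1, so n(CO2) = 4.2258 × 1/2 = 2.1129 mol.
Mass of CO2 = 2.1129 mol × 44.01 g/mol = 92.988 g.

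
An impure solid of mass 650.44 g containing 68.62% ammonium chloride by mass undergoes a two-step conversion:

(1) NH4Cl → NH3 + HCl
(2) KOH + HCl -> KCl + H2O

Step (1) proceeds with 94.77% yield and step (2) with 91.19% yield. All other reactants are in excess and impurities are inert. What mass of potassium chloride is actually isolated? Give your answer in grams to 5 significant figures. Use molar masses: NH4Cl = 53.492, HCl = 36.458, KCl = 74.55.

537.57 g

Pure NH4Cl = 650.44 × 0.6862 = 446.332 g.
n(NH4Cl) = 446.332 / 53.492 = 8.34390 mol.
Step 1 (NH4Cl:HCl = 1:1): theoretical n(HCl) = 8.34390 mol; at 94.77% yield, n(HCl) = 7.90751 mol.
Step 2 (HCl:KCl = 1:1): theoretical n(KCl) = 7.90751 mol, so theoretical mass = 7.90751 × 74.55 = 589.505 g.
At 91.19% yield, actual mass of KCl = 589.505 × 0.9119 = 537.570 g.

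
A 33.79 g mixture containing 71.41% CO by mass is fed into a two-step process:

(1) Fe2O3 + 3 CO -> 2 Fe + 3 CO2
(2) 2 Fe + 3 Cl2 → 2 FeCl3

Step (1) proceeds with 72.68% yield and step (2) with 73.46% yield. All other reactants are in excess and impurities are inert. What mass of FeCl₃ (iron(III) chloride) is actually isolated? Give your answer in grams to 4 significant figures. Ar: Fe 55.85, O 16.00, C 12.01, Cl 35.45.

Pure CO = 33.79 × 0.7141 = 24.129 g.
M(CO) = 12.01 + 16.00 = 28.01 g/mol.
M(FeCl3) = 55.85 + 3(35.45) = 162.20 g/mol.
n(CO) = 24.129 / 28.01 = 0.86146 mol.
Step 1 (CO:Fe = 3:2): theoretical n(Fe) = 0.57431 mol; at 72.68% yield, n(Fe) = 0.41741 mol.
Step 2 (Fe:FeCl3 = 2:2): theoretical n(FeCl3) = 0.41741 mol, so theoretical mass = 0.41741 × 162.20 = 67.703 g.
At 73.46% yield, actual mass of FeCl3 = 67.703 × 0.7346 = 49.735 g.

49.73 g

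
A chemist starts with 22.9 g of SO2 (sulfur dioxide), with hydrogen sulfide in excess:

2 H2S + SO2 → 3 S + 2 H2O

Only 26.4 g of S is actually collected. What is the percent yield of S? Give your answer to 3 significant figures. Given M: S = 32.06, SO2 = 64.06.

76.8 %

n(SO2) = 22.90 g / 64.06 g/mol = 0.3575 mol.
From the equation the SO2:S mole ratio is 1:3, so n(S) = 0.3575 × 3/1 = 1.072 mol.
Mass of S = 1.072 mol × 32.06 g/mol = 34.38 g.
This is the theoretical yield. Percent yield = 26.4 g / 34.38 g × 100% = 76.78%.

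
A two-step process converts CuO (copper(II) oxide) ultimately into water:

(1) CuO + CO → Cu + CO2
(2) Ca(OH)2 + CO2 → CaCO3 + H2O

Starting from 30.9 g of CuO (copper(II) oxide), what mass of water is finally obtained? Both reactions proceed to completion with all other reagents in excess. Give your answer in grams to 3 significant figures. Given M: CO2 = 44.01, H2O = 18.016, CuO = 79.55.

n(CuO) = 30.90 / 79.55 = 0.3884 mol.
Step 1 gives a 1:1 ratio of CuO to CO2, so n(CO2) = 0.3884 mol.
In step 2 the CO2:H2O ratio is 1:1, so n(H2O) = 0.3884 mol.
Mass of H2O = 0.3884 × 18.016 = 6.998 g.

7.00 g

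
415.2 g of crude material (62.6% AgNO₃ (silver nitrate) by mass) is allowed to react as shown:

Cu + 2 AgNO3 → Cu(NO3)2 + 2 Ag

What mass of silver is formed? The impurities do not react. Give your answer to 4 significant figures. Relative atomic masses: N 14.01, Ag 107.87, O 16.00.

Mass of pure AgNO3 = 415.2 g × 0.626 = 259.92 g.
M(AgNO3) = 107.87 + 14.01 + 3(16.00) = 169.88 g/mol.
M(Ag) = 107.87 g/mol.
n(AgNO3) = 259.92 g / 169.88 g/mol = 1.5300 mol.
From the equation the AgNO3:Ag mole ratio is 2:2, so n(Ag) = 1.5300 × 2/2 = 1.5300 mol.
Mass of Ag = 1.5300 mol × 107.87 g/mol = 165.04 g.

165.0 g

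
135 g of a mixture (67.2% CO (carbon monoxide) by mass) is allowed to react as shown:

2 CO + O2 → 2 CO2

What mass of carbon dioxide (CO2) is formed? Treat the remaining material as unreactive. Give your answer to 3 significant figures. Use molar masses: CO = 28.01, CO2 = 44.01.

143 g

Mass of pure CO = 135 g × 0.672 = 90.72 g.
n(CO) = 90.72 g / 28.01 g/mol = 3.239 mol.
From the equation the CO:CO2 mole ratio is 2:2, so n(CO2) = 3.239 × 2/2 = 3.239 mol.
Mass of CO2 = 3.239 mol × 44.01 g/mol = 142.5 g.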